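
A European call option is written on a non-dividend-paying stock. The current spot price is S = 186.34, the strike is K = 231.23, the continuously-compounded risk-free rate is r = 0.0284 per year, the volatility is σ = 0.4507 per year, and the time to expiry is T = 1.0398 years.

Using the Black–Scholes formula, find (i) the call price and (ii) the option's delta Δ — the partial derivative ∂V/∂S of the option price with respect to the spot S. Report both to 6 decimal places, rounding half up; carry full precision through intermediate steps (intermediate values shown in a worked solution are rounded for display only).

price = 21.216403
Δ = 0.430304

σ√T = 0.4507·√1.0398 = 0.459581
d₁ = (ln(S/K) + (r+σ²/2)T) / (σ√T) = (ln(186.34/231.23) + (0.0284+0.4507²/2)·1.0398) / 0.459581 = (-0.215840 + 0.135138) / 0.459581 = -0.175599
d₂ = d₁ − σ√T = -0.175599 − 0.459581 = -0.635180
e^{−rT} = e^{−0.0284·1.0398} = 0.970901
N(d₁) = 0.430304,  N(d₂) = 0.262655
Call price V = S·N(d₁) − K·e^{−rT}·N(d₂) = 80.182936 − 58.966532 = 21.216403
Δ = N(d₁) = 0.430304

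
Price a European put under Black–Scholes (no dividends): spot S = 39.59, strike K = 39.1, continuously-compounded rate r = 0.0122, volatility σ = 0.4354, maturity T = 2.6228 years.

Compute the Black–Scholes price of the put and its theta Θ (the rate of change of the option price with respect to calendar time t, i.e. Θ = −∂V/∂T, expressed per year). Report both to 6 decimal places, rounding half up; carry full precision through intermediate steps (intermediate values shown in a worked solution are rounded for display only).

σ√T = 0.4354·√2.6228 = 0.705133
d₁ = (ln(S/K) + (r+σ²/2)T) / (σ√T) = (ln(39.59/39.1) + (0.0122+0.4354²/2)·2.6228) / 0.705133 = (0.012454 + 0.280604) / 0.705133 = 0.415607
d₂ = d₁ − σ√T = 0.415607 − 0.705133 = -0.289526
e^{−rT} = e^{−0.0122·2.6228} = 0.968508
N(−d₁) = 0.338849,  N(−d₂) = 0.613910
Put price V = K·e^{−rT}·N(−d₂) − S·N(−d₁) = 23.247974 − 13.415018 = 9.832956
φ(d₁) = (1/√(2π))·e^{−d₁²/2} = 0.365934
Θ = −S·φ(d₁)·σ/(2√T) + r·K·e^{−rT}·N(−d₂) = −1.947438 + 0.283625 = -1.663813

price = 9.832956
Θ = -1.663813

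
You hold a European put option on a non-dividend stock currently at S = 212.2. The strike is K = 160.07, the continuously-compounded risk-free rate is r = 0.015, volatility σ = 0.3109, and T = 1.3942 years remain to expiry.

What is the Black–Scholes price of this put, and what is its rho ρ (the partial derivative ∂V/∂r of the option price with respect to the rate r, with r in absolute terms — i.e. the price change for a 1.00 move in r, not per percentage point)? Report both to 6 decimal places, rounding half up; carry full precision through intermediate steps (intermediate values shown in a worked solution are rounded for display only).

price = 7.623750
ρ = -56.962622

σ√T = 0.3109·√1.3942 = 0.367099
d₁ = (ln(S/K) + (r+σ²/2)T) / (σ√T) = (ln(212.2/160.07) + (0.015+0.3109²/2)·1.3942) / 0.367099 = (0.281918 + 0.088294) / 0.367099 = 1.008479
d₂ = d₁ − σ√T = 1.008479 − 0.367099 = 0.641380
e^{−rT} = e^{−0.015·1.3942} = 0.979304
N(−d₁) = 0.156612,  N(−d₂) = 0.260638
Put price V = K·e^{−rT}·N(−d₂) − S·N(−d₁) = 40.856851 − 33.233101 = 7.623750
ρ = −K·T·e^{−rT}·N(−d₂) = -56.962622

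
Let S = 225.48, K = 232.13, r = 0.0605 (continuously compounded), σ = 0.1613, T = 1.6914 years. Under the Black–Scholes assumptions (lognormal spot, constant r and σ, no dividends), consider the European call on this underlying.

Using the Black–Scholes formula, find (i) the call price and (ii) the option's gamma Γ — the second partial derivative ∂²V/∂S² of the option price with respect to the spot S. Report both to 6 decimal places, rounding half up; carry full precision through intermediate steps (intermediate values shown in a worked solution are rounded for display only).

σ√T = 0.1613·√1.6914 = 0.209777
d₁ = (ln(S/K) + (r+σ²/2)T) / (σ√T) = (ln(225.48/232.13) + (0.0605+0.1613²/2)·1.6914) / 0.209777 = (-0.029066 + 0.124333) / 0.209777 = 0.454134
d₂ = d₁ − σ√T = 0.454134 − 0.209777 = 0.244357
e^{−rT} = e^{−0.0605·1.6914} = 0.902732
N(d₁) = 0.675134,  N(d₂) = 0.596523
Call price V = S·N(d₁) − K·e^{−rT}·N(d₂) = 152.229160 − 125.002046 = 27.227113
φ(d₁) = (1/√(2π))·e^{−d₁²/2} = 0.359854
Γ = φ(d₁) / (S·σ·√T) = 0.007608

price = 27.227113
Γ = 0.007608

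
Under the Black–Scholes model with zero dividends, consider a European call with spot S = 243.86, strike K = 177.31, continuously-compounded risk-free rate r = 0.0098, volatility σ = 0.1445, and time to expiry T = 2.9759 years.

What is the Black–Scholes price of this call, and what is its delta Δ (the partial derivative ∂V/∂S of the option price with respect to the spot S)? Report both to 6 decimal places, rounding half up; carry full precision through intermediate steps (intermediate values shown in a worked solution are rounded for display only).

σ√T = 0.1445·√2.9759 = 0.249274
d₁ = (ln(S/K) + (r+σ²/2)T) / (σ√T) = (ln(243.86/177.31) + (0.0098+0.1445²/2)·2.9759) / 0.249274 = (0.318695 + 0.060233) / 0.249274 = 1.520123
d₂ = d₁ − σ√T = 1.520123 − 0.249274 = 1.270849
e^{−rT} = e^{−0.0098·2.9759} = 0.971257
N(d₁) = 0.935760,  N(d₂) = 0.898109
Call price V = S·N(d₁) − K·e^{−rT}·N(d₂) = 228.194438 − 154.666598 = 73.527839
Δ = N(d₁) = 0.935760

price = 73.527839
Δ = 0.935760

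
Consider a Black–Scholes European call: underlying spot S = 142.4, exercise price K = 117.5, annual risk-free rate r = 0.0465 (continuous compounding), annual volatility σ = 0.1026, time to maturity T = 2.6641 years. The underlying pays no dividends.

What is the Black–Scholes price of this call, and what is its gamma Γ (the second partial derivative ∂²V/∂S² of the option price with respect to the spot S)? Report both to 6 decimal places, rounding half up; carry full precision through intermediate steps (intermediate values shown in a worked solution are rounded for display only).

price = 38.822364
Γ = 0.002397

σ√T = 0.1026·√2.6641 = 0.167464
d₁ = (ln(S/K) + (r+σ²/2)T) / (σ√T) = (ln(142.4/117.5) + (0.0465+0.1026²/2)·2.6641) / 0.167464 = (0.192202 + 0.137903) / 0.167464 = 1.971191
d₂ = d₁ − σ√T = 1.971191 − 0.167464 = 1.803727
e^{−rT} = e^{−0.0465·2.6641} = 0.883485
N(d₁) = 0.975649,  N(d₂) = 0.964363
Call price V = S·N(d₁) − K·e^{−rT}·N(d₂) = 138.932419 − 100.110054 = 38.822364
φ(d₁) = (1/√(2π))·e^{−d₁²/2} = 0.057169
Γ = φ(d₁) / (S·σ·√T) = 0.002397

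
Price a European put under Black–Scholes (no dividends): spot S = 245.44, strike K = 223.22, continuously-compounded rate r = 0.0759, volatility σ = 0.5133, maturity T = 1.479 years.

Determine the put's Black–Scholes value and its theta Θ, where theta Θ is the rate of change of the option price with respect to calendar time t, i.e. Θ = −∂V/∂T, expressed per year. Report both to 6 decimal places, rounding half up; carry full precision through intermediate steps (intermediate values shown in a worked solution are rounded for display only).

price = 34.424147
Θ = -9.341805

σ√T = 0.5133·√1.479 = 0.624245
d₁ = (ln(S/K) + (r+σ²/2)T) / (σ√T) = (ln(245.44/223.22) + (0.0759+0.5133²/2)·1.479) / 0.624245 = (0.094895 + 0.307097) / 0.624245 = 0.643965
d₂ = d₁ − σ√T = 0.643965 − 0.624245 = 0.019719
e^{−rT} = e^{−0.0759·1.479} = 0.893815
N(−d₁) = 0.259799,  N(−d₂) = 0.492134
Put price V = K·e^{−rT}·N(−d₂) − S·N(−d₁) = 98.189261 − 63.765114 = 34.424147
φ(d₁) = (1/√(2π))·e^{−d₁²/2} = 0.324236
Θ = −S·φ(d₁)·σ/(2√T) + r·K·e^{−rT}·N(−d₂) = −16.794370 + 7.452565 = -9.341805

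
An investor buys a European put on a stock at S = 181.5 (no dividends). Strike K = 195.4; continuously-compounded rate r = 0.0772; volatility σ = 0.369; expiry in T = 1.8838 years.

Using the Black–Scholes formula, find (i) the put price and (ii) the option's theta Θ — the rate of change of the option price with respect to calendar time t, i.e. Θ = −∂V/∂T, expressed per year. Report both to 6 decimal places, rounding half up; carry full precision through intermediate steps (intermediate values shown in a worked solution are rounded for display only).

price = 29.097947
Θ = -1.902084

σ√T = 0.369·√1.8838 = 0.506458
d₁ = (ln(S/K) + (r+σ²/2)T) / (σ√T) = (ln(181.5/195.4) + (0.0772+0.369²/2)·1.8838) / 0.506458 = (-0.073793 + 0.273679) / 0.506458 = 0.394675
d₂ = d₁ − σ√T = 0.394675 − 0.506458 = -0.111784
e^{−rT} = e^{−0.0772·1.8838} = 0.864651
N(−d₁) = 0.346541,  N(−d₂) = 0.544503
Put price V = K·e^{−rT}·N(−d₂) − S·N(−d₁) = 91.995226 − 62.897279 = 29.097947
φ(d₁) = (1/√(2π))·e^{−d₁²/2} = 0.369050
Θ = −S·φ(d₁)·σ/(2√T) + r·K·e^{−rT}·N(−d₂) = −9.004115 + 7.102031 = -1.902084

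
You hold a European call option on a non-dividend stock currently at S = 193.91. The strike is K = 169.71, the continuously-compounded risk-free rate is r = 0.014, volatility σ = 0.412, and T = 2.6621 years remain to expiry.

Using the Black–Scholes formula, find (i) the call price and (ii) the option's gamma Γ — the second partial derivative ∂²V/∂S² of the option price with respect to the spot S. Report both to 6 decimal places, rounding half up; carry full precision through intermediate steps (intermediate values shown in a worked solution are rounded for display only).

price = 63.687554
Γ = 0.002572

σ√T = 0.412·√2.6621 = 0.672217
d₁ = (ln(S/K) + (r+σ²/2)T) / (σ√T) = (ln(193.91/169.71) + (0.014+0.412²/2)·2.6621) / 0.672217 = (0.133303 + 0.263207) / 0.672217 = 0.589855
d₂ = d₁ − σ√T = 0.589855 − 0.672217 = -0.082362
e^{−rT} = e^{−0.014·2.6621} = 0.963417
N(d₁) = 0.722356,  N(d₂) = 0.467179
Call price V = S·N(d₁) − K·e^{−rT}·N(d₂) = 140.072037 − 76.384483 = 63.687554
φ(d₁) = (1/√(2π))·e^{−d₁²/2} = 0.335242
Γ = φ(d₁) / (S·σ·√T) = 0.002572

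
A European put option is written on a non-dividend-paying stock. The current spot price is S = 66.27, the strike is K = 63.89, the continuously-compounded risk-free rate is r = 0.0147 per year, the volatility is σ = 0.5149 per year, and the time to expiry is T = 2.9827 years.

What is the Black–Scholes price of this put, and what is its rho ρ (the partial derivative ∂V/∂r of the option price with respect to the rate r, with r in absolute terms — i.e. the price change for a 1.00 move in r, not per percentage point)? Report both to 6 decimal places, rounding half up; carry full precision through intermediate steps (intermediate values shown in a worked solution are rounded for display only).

σ√T = 0.5149·√2.9827 = 0.889258
d₁ = (ln(S/K) + (r+σ²/2)T) / (σ√T) = (ln(66.27/63.89) + (0.0147+0.5149²/2)·2.9827) / 0.889258 = (0.036574 + 0.439235) / 0.889258 = 0.535064
d₂ = d₁ − σ√T = 0.535064 − 0.889258 = -0.354194
e^{−rT} = e^{−0.0147·2.9827} = 0.957102
N(−d₁) = 0.296303,  N(−d₂) = 0.638403
Put price V = K·e^{−rT}·N(−d₂) − S·N(−d₁) = 39.037858 − 19.635986 = 19.401872
ρ = −K·T·e^{−rT}·N(−d₂) = -116.438218

price = 19.401872
ρ = -116.438218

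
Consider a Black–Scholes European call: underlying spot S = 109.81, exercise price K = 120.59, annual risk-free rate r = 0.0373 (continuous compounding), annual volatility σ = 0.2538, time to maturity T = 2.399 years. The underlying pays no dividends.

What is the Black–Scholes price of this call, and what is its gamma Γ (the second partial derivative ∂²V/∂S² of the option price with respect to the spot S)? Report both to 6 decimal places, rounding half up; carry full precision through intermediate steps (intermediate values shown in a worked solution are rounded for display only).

price = 16.918408
Γ = 0.009083

σ√T = 0.2538·√2.399 = 0.393103
d₁ = (ln(S/K) + (r+σ²/2)T) / (σ√T) = (ln(109.81/120.59) + (0.0373+0.2538²/2)·2.399) / 0.393103 = (-0.093645 + 0.166748) / 0.393103 = 0.185964
d₂ = d₁ − σ√T = 0.185964 − 0.393103 = -0.207139
e^{−rT} = e^{−0.0373·2.399} = 0.914404
N(d₁) = 0.573763,  N(d₂) = 0.417951
Call price V = S·N(d₁) − K·e^{−rT}·N(d₂) = 63.004969 − 46.086561 = 16.918408
φ(d₁) = (1/√(2π))·e^{−d₁²/2} = 0.392103
Γ = φ(d₁) / (S·σ·√T) = 0.009083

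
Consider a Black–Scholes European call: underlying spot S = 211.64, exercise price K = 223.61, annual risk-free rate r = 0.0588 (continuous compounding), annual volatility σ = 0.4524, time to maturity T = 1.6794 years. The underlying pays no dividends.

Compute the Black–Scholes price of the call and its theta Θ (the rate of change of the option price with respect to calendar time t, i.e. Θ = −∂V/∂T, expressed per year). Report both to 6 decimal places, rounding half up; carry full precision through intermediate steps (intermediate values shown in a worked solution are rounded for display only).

σ√T = 0.4524·√1.6794 = 0.586273
d₁ = (ln(S/K) + (r+σ²/2)T) / (σ√T) = (ln(211.64/223.61) + (0.0588+0.4524²/2)·1.6794) / 0.586273 = (-0.055017 + 0.270607) / 0.586273 = 0.367730
d₂ = d₁ − σ√T = 0.367730 − 0.586273 = -0.218543
e^{−rT} = e^{−0.0588·1.6794} = 0.905970
N(d₁) = 0.643463,  N(d₂) = 0.413503
Call price V = S·N(d₁) − K·e^{−rT}·N(d₂) = 136.182416 − 83.769099 = 52.413317
φ(d₁) = (1/√(2π))·e^{−d₁²/2} = 0.372860
Θ = −S·φ(d₁)·σ/(2√T) − r·K·e^{−rT}·N(d₂) = −13.773985 − 4.925623 = -18.699608

price = 52.413317
Θ = -18.699608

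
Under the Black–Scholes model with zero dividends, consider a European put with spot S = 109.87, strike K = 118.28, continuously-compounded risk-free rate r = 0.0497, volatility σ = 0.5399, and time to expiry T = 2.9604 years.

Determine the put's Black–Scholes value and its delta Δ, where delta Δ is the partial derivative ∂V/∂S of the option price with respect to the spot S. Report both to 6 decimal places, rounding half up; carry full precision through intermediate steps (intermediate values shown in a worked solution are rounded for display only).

price = 34.132539
Δ = -0.293407

σ√T = 0.5399·√2.9604 = 0.928942
d₁ = (ln(S/K) + (r+σ²/2)T) / (σ√T) = (ln(109.87/118.28) + (0.0497+0.5399²/2)·2.9604) / 0.928942 = (-0.073757 + 0.578598) / 0.928942 = 0.543459
d₂ = d₁ − σ√T = 0.543459 − 0.928942 = -0.385483
e^{−rT} = e^{−0.0497·2.9604} = 0.863180
N(−d₁) = 0.293407,  N(−d₂) = 0.650060
Put price V = K·e^{−rT}·N(−d₂) − S·N(−d₁) = 66.369167 − 32.236629 = 34.132539
Δ = −N(−d₁) = -0.293407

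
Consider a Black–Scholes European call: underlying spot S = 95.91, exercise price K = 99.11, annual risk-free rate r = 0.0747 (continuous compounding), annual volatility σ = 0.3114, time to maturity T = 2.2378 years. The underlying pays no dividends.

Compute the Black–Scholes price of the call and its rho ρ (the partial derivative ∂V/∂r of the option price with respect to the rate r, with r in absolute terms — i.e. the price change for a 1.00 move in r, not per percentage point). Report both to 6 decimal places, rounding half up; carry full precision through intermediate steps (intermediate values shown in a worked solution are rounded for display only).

σ√T = 0.3114·√2.2378 = 0.465832
d₁ = (ln(S/K) + (r+σ²/2)T) / (σ√T) = (ln(95.91/99.11) + (0.0747+0.3114²/2)·2.2378) / 0.465832 = (-0.032820 + 0.275663) / 0.465832 = 0.521311
d₂ = d₁ − σ√T = 0.521311 − 0.465832 = 0.055479
e^{−rT} = e^{−0.0747·2.2378} = 0.846061
N(d₁) = 0.698925,  N(d₂) = 0.522122
Call price V = S·N(d₁) − K·e^{−rT}·N(d₂) = 67.033887 − 43.781521 = 23.252365
ρ = K·T·e^{−rT}·N(d₂) = 97.974289

price = 23.252365
ρ = 97.974289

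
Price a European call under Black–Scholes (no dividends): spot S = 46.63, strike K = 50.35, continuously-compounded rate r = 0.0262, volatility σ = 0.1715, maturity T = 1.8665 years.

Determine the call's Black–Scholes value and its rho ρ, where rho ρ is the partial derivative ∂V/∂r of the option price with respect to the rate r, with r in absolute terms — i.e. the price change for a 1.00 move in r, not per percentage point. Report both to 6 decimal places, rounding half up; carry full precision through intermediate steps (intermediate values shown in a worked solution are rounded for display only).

σ√T = 0.1715·√1.8665 = 0.234303
d₁ = (ln(S/K) + (r+σ²/2)T) / (σ√T) = (ln(46.63/50.35) + (0.0262+0.1715²/2)·1.8665) / 0.234303 = (-0.076755 + 0.076351) / 0.234303 = -0.001721
d₂ = d₁ − σ√T = -0.001721 − 0.234303 = -0.236024
e^{−rT} = e^{−0.0262·1.8665} = 0.952274
N(d₁) = 0.499313,  N(d₂) = 0.406707
Call price V = S·N(d₁) − K·e^{−rT}·N(d₂) = 23.282986 − 19.500381 = 3.782604
ρ = K·T·e^{−rT}·N(d₂) = 36.397462

price = 3.782604
ρ = 36.397462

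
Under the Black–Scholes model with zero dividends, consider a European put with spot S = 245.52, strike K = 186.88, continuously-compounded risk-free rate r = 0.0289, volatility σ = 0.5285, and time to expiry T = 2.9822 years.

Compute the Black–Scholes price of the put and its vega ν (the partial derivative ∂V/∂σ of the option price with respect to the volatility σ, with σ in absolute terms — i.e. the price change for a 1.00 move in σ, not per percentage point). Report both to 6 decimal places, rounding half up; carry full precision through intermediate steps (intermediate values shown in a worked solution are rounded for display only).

σ√T = 0.5285·√2.9822 = 0.912669
d₁ = (ln(S/K) + (r+σ²/2)T) / (σ√T) = (ln(245.52/186.88) + (0.0289+0.5285²/2)·2.9822) / 0.912669 = (0.272912 + 0.502668) / 0.912669 = 0.849793
d₂ = d₁ − σ√T = 0.849793 − 0.912669 = -0.062876
e^{−rT} = e^{−0.0289·2.9822} = 0.917424
N(−d₁) = 0.197720,  N(−d₂) = 0.525067
Put price V = K·e^{−rT}·N(−d₂) − S·N(−d₁) = 90.021868 − 48.544242 = 41.477625
φ(d₁) = (1/√(2π))·e^{−d₁²/2} = 0.278034
ν = S·φ(d₁)·√T = 117.883461

price = 41.477625
ν = 117.883461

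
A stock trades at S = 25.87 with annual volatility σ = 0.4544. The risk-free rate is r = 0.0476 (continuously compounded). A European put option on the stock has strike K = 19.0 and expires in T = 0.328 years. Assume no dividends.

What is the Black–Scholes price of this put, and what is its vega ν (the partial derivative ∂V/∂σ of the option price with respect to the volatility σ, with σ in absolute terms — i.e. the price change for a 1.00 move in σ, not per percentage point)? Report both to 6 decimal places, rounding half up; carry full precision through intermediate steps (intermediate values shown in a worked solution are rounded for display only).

price = 0.290351
ν = 2.293163

σ√T = 0.4544·√0.328 = 0.260241
d₁ = (ln(S/K) + (r+σ²/2)T) / (σ√T) = (ln(25.87/19.0) + (0.0476+0.4544²/2)·0.328) / 0.260241 = (0.308645 + 0.049475) / 0.260241 = 1.376112
d₂ = d₁ − σ√T = 1.376112 − 0.260241 = 1.115872
e^{−rT} = e^{−0.0476·0.328} = 0.984508
N(−d₁) = 0.084393,  N(−d₂) = 0.132239
Put price V = K·e^{−rT}·N(−d₂) − S·N(−d₁) = 2.473610 − 2.183258 = 0.290351
φ(d₁) = (1/√(2π))·e^{−d₁²/2} = 0.154775
ν = S·φ(d₁)·√T = 2.293163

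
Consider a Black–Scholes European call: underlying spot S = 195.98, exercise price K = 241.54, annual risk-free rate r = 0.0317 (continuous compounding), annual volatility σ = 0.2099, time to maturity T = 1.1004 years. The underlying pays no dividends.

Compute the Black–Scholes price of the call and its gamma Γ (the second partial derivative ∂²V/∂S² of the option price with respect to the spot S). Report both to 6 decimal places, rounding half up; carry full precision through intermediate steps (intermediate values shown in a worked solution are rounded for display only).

price = 5.730149
Γ = 0.007333

σ√T = 0.2099·√1.1004 = 0.220185
d₁ = (ln(S/K) + (r+σ²/2)T) / (σ√T) = (ln(195.98/241.54) + (0.0317+0.2099²/2)·1.1004) / 0.220185 = (-0.209022 + 0.059123) / 0.220185 = -0.680787
d₂ = d₁ − σ√T = -0.680787 − 0.220185 = -0.900972
e^{−rT} = e^{−0.0317·1.1004} = 0.965719
N(d₁) = 0.248003,  N(d₂) = 0.183802
Call price V = S·N(d₁) − K·e^{−rT}·N(d₂) = 48.603657 − 42.873508 = 5.730149
φ(d₁) = (1/√(2π))·e^{−d₁²/2} = 0.316423
Γ = φ(d₁) / (S·σ·√T) = 0.007333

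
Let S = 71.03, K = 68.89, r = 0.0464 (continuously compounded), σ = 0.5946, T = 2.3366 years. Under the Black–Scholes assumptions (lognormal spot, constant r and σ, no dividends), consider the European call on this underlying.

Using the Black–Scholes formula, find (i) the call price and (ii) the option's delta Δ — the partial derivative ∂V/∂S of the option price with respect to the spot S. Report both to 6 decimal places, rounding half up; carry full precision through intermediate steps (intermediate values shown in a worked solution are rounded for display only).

σ√T = 0.5946·√2.3366 = 0.908902
d₁ = (ln(S/K) + (r+σ²/2)T) / (σ√T) = (ln(71.03/68.89) + (0.0464+0.5946²/2)·2.3366) / 0.908902 = (0.030591 + 0.521470) / 0.908902 = 0.607393
d₂ = d₁ − σ√T = 0.607393 − 0.908902 = -0.301509
e^{−rT} = e^{−0.0464·2.3366} = 0.897252
N(d₁) = 0.728205,  N(d₂) = 0.381513
Call price V = S·N(d₁) − K·e^{−rT}·N(d₂) = 51.724403 − 23.581987 = 28.142416
Δ = N(d₁) = 0.728205

price = 28.142416
Δ = 0.728205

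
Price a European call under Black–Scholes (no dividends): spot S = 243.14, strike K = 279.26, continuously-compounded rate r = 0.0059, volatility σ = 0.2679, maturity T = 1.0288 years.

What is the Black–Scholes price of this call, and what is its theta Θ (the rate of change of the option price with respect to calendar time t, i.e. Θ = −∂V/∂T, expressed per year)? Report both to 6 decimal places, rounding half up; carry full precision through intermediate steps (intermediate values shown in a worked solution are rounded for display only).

σ√T = 0.2679·√1.0288 = 0.271730
d₁ = (ln(S/K) + (r+σ²/2)T) / (σ√T) = (ln(243.14/279.26) + (0.0059+0.2679²/2)·1.0288) / 0.271730 = (-0.138506 + 0.042989) / 0.271730 = -0.351515
d₂ = d₁ − σ√T = -0.351515 − 0.271730 = -0.623245
e^{−rT} = e^{−0.0059·1.0288} = 0.993948
N(d₁) = 0.362601,  N(d₂) = 0.266562
Call price V = S·N(d₁) − K·e^{−rT}·N(d₂) = 88.162838 − 73.989556 = 14.173282
φ(d₁) = (1/√(2π))·e^{−d₁²/2} = 0.375041
Θ = −S·φ(d₁)·σ/(2√T) − r·K·e^{−rT}·N(d₂) = −12.042383 − 0.436538 = -12.478922

price = 14.173282
Θ = -12.478922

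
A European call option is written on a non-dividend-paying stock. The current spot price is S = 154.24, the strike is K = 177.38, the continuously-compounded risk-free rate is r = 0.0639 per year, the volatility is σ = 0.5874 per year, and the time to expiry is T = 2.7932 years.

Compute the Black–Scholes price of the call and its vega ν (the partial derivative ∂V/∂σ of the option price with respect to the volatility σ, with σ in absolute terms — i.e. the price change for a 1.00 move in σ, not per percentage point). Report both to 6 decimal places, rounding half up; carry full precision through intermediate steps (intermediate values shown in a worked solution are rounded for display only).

price = 59.933353
ν = 89.350553

σ√T = 0.5874·√2.7932 = 0.981714
d₁ = (ln(S/K) + (r+σ²/2)T) / (σ√T) = (ln(154.24/177.38) + (0.0639+0.5874²/2)·2.7932) / 0.981714 = (-0.139784 + 0.660367) / 0.981714 = 0.530279
d₂ = d₁ − σ√T = 0.530279 − 0.981714 = -0.451435
e^{−rT} = e^{−0.0639·2.7932} = 0.836536
N(d₁) = 0.702041,  N(d₂) = 0.325838
Call price V = S·N(d₁) − K·e^{−rT}·N(d₂) = 108.282756 − 48.349402 = 59.933353
φ(d₁) = (1/√(2π))·e^{−d₁²/2} = 0.346616
ν = S·φ(d₁)·√T = 89.350553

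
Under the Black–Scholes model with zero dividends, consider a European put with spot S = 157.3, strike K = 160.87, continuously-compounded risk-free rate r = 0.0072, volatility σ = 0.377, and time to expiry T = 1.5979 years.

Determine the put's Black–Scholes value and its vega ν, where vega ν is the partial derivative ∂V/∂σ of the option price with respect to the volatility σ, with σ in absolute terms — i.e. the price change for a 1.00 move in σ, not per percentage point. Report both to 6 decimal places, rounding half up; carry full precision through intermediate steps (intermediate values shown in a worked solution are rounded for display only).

σ√T = 0.377·√1.5979 = 0.476558
d₁ = (ln(S/K) + (r+σ²/2)T) / (σ√T) = (ln(157.3/160.87) + (0.0072+0.377²/2)·1.5979) / 0.476558 = (-0.022442 + 0.125059) / 0.476558 = 0.215329
d₂ = d₁ − σ√T = 0.215329 − 0.476558 = -0.261229
e^{−rT} = e^{−0.0072·1.5979} = 0.988561
N(−d₁) = 0.414755,  N(−d₂) = 0.603042
Put price V = K·e^{−rT}·N(−d₂) − S·N(−d₁) = 95.901662 − 65.240998 = 30.660665
φ(d₁) = (1/√(2π))·e^{−d₁²/2} = 0.389800
ν = S·φ(d₁)·√T = 77.507757

price = 30.660665
ν = 77.507757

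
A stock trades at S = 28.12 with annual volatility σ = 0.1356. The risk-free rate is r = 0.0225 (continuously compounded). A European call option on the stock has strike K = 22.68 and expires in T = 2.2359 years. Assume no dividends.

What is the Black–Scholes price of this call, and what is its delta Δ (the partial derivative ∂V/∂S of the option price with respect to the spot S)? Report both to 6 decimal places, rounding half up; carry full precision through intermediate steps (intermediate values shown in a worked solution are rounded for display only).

σ√T = 0.1356·√2.2359 = 0.202762
d₁ = (ln(S/K) + (r+σ²/2)T) / (σ√T) = (ln(28.12/22.68) + (0.0225+0.1356²/2)·2.2359) / 0.202762 = (0.214998 + 0.070864) / 0.202762 = 1.409840
d₂ = d₁ − σ√T = 1.409840 − 0.202762 = 1.207078
e^{−rT} = e^{−0.0225·2.2359} = 0.950937
N(d₁) = 0.920707,  N(d₂) = 0.886299
Call price V = S·N(d₁) − K·e^{−rT}·N(d₂) = 25.890267 − 19.115027 = 6.775240
Δ = N(d₁) = 0.920707

price = 6.775240
Δ = 0.920707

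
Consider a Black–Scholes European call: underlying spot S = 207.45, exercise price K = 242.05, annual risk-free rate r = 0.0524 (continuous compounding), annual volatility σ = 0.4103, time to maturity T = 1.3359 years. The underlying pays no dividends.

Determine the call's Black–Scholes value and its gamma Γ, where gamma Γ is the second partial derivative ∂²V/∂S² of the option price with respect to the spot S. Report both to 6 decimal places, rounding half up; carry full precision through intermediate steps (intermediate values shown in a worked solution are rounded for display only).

σ√T = 0.4103·√1.3359 = 0.474229
d₁ = (ln(S/K) + (r+σ²/2)T) / (σ√T) = (ln(207.45/242.05) + (0.0524+0.4103²/2)·1.3359) / 0.474229 = (-0.154254 + 0.182448) / 0.474229 = 0.059452
d₂ = d₁ − σ√T = 0.059452 − 0.474229 = -0.414777
e^{−rT} = e^{−0.0524·1.3359} = 0.932393
N(d₁) = 0.523704,  N(d₂) = 0.339152
Call price V = S·N(d₁) − K·e^{−rT}·N(d₂) = 108.642398 − 76.541853 = 32.100545
φ(d₁) = (1/√(2π))·e^{−d₁²/2} = 0.398238
Γ = φ(d₁) / (S·σ·√T) = 0.004048

price = 32.100545
Γ = 0.004048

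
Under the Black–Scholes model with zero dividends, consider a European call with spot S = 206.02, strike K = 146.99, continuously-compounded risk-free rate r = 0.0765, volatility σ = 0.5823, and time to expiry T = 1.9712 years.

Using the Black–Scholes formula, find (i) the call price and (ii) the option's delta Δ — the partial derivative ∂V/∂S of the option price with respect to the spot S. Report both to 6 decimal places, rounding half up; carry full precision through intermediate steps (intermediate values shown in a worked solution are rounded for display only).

σ√T = 0.5823·√1.9712 = 0.817546
d₁ = (ln(S/K) + (r+σ²/2)T) / (σ√T) = (ln(206.02/146.99) + (0.0765+0.5823²/2)·1.9712) / 0.817546 = (0.337609 + 0.484987) / 0.817546 = 1.006177
d₂ = d₁ − σ√T = 1.006177 − 0.817546 = 0.188631
e^{−rT} = e^{−0.0765·1.9712} = 0.860022
N(d₁) = 0.842835,  N(d₂) = 0.574809
Call price V = S·N(d₁) − K·e^{−rT}·N(d₂) = 173.640838 − 72.664326 = 100.976512
Δ = N(d₁) = 0.842835

price = 100.976512
Δ = 0.842835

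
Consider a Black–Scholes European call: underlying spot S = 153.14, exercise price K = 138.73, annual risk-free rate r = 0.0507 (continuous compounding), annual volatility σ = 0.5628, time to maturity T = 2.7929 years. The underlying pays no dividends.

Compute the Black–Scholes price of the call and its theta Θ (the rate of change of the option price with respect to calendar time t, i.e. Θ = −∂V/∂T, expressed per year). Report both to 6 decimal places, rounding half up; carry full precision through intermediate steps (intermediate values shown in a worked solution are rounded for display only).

σ√T = 0.5628·√2.7929 = 0.940550
d₁ = (ln(S/K) + (r+σ²/2)T) / (σ√T) = (ln(153.14/138.73) + (0.0507+0.5628²/2)·2.7929) / 0.940550 = (0.098823 + 0.583917) / 0.940550 = 0.725894
d₂ = d₁ − σ√T = 0.725894 − 0.940550 = -0.214655
e^{−rT} = e^{−0.0507·2.7929} = 0.867968
N(d₁) = 0.766048,  N(d₂) = 0.415018
Call price V = S·N(d₁) − K·e^{−rT}·N(d₂) = 117.312633 − 49.973672 = 67.338961
φ(d₁) = (1/√(2π))·e^{−d₁²/2} = 0.306542
Θ = −S·φ(d₁)·σ/(2√T) − r·K·e^{−rT}·N(d₂) = −7.904516 − 2.533665 = -10.438181

price = 67.338961
Θ = -10.438181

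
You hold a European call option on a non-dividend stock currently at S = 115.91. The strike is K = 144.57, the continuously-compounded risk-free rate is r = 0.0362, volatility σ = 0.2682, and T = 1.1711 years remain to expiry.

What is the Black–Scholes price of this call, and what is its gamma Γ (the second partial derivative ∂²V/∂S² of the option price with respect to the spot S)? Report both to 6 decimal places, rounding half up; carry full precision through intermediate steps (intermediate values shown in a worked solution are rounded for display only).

σ√T = 0.2682·√1.1711 = 0.290239
d₁ = (ln(S/K) + (r+σ²/2)T) / (σ√T) = (ln(115.91/144.57) + (0.0362+0.2682²/2)·1.1711) / 0.290239 = (-0.220950 + 0.084513) / 0.290239 = -0.470084
d₂ = d₁ − σ√T = -0.470084 − 0.290239 = -0.760323
e^{−rT} = e^{−0.0362·1.1711} = 0.958492
N(d₁) = 0.319148,  N(d₂) = 0.223531
Call price V = S·N(d₁) − K·e^{−rT}·N(d₂) = 36.992398 − 30.974495 = 6.017902
φ(d₁) = (1/√(2π))·e^{−d₁²/2} = 0.357211
Γ = φ(d₁) / (S·σ·√T) = 0.010618

price = 6.017902
Γ = 0.010618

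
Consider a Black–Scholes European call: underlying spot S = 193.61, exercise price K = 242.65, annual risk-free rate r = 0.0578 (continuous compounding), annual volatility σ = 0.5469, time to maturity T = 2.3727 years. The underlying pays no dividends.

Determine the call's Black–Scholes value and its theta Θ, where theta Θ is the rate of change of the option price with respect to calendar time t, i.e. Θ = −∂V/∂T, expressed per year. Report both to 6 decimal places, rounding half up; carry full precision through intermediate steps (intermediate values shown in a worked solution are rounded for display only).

σ√T = 0.5469·√2.3727 = 0.842421
d₁ = (ln(S/K) + (r+σ²/2)T) / (σ√T) = (ln(193.61/242.65) + (0.0578+0.5469²/2)·2.3727) / 0.842421 = (-0.225774 + 0.491979) / 0.842421 = 0.315999
d₂ = d₁ − σ√T = 0.315999 − 0.842421 = -0.526422
e^{−rT} = e^{−0.0578·2.3727} = 0.871846
N(d₁) = 0.623999,  N(d₂) = 0.299298
Call price V = S·N(d₁) − K·e^{−rT}·N(d₂) = 120.812354 − 63.317451 = 57.494903
φ(d₁) = (1/√(2π))·e^{−d₁²/2} = 0.379513
Θ = −S·φ(d₁)·σ/(2√T) − r·K·e^{−rT}·N(d₂) = −13.044006 − 3.659749 = -16.703755

price = 57.494903
Θ = -16.703755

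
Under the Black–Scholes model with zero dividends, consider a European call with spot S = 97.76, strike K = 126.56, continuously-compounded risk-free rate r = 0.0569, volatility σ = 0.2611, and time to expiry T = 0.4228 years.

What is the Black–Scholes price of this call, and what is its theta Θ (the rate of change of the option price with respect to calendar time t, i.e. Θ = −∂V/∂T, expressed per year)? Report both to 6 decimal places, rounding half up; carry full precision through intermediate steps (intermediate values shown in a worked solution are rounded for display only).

price = 0.714408
Θ = -3.892062

σ√T = 0.2611·√0.4228 = 0.169775
d₁ = (ln(S/K) + (r+σ²/2)T) / (σ√T) = (ln(97.76/126.56) + (0.0569+0.2611²/2)·0.4228) / 0.169775 = (-0.258201 + 0.038469) / 0.169775 = -1.294252
d₂ = d₁ − σ√T = -1.294252 − 0.169775 = -1.464027
e^{−rT} = e^{−0.0569·0.4228} = 0.976230
N(d₁) = 0.097789,  N(d₂) = 0.071593
Call price V = S·N(d₁) − K·e^{−rT}·N(d₂) = 9.559879 − 8.845471 = 0.714408
φ(d₁) = (1/√(2π))·e^{−d₁²/2} = 0.172651
Θ = −S·φ(d₁)·σ/(2√T) − r·K·e^{−rT}·N(d₂) = −3.388755 − 0.503307 = -3.892062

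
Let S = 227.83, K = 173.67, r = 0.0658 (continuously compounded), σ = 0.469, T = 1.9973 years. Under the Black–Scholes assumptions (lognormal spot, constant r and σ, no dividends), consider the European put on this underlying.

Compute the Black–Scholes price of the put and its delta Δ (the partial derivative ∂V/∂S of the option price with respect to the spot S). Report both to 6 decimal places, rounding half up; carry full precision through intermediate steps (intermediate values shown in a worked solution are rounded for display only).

price = 19.961652
Δ = -0.173810

σ√T = 0.469·√1.9973 = 0.662818
d₁ = (ln(S/K) + (r+σ²/2)T) / (σ√T) = (ln(227.83/173.67) + (0.0658+0.469²/2)·1.9973) / 0.662818 = (0.271443 + 0.351086) / 0.662818 = 0.939215
d₂ = d₁ − σ√T = 0.939215 − 0.662818 = 0.276397
e^{−rT} = e^{−0.0658·1.9973} = 0.876847
N(−d₁) = 0.173810,  N(−d₂) = 0.391122
Put price V = K·e^{−rT}·N(−d₂) − S·N(−d₁) = 59.560801 − 39.599149 = 19.961652
Δ = −N(−d₁) = -0.173810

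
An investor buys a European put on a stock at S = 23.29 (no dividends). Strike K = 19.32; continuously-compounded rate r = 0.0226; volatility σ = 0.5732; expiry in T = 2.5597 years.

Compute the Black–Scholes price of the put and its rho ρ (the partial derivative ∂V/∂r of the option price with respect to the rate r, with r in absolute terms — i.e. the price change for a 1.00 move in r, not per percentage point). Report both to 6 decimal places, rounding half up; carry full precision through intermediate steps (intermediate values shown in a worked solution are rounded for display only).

σ√T = 0.5732·√2.5597 = 0.917066
d₁ = (ln(S/K) + (r+σ²/2)T) / (σ√T) = (ln(23.29/19.32) + (0.0226+0.5732²/2)·2.5597) / 0.917066 = (0.186883 + 0.478354) / 0.917066 = 0.725398
d₂ = d₁ − σ√T = 0.725398 − 0.917066 = -0.191669
e^{−rT} = e^{−0.0226·2.5597} = 0.943792
N(−d₁) = 0.234104,  N(−d₂) = 0.575999
Put price V = K·e^{−rT}·N(−d₂) − S·N(−d₁) = 10.502805 − 5.452283 = 5.050522
ρ = −K·T·e^{−rT}·N(−d₂) = -26.884031

price = 5.050522
ρ = -26.884031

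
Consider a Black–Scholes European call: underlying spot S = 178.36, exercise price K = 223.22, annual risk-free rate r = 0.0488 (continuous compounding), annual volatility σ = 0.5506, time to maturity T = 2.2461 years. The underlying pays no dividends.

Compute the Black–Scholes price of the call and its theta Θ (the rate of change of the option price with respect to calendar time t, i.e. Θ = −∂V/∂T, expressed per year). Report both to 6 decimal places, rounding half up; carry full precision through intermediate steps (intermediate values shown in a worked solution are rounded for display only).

σ√T = 0.5506·√2.2461 = 0.825184
d₁ = (ln(S/K) + (r+σ²/2)T) / (σ√T) = (ln(178.36/223.22) + (0.0488+0.5506²/2)·2.2461) / 0.825184 = (-0.224354 + 0.450074) / 0.825184 = 0.273539
d₂ = d₁ − σ√T = 0.273539 − 0.825184 = -0.551645
e^{−rT} = e^{−0.0488·2.2461} = 0.896184
N(d₁) = 0.607781,  N(d₂) = 0.290596
Call price V = S·N(d₁) − K·e^{−rT}·N(d₂) = 108.403745 − 58.132588 = 50.271157
φ(d₁) = (1/√(2π))·e^{−d₁²/2} = 0.384293
Θ = −S·φ(d₁)·σ/(2√T) − r·K·e^{−rT}·N(d₂) = −12.590746 − 2.836870 = -15.427616

price = 50.271157
Θ = -15.427616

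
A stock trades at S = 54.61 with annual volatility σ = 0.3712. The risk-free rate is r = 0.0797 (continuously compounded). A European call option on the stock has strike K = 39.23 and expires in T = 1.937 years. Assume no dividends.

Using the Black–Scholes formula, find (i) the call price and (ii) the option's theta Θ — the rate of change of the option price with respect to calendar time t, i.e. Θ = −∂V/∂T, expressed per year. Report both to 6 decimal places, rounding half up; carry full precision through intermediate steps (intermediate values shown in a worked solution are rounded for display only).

price = 23.017863
Θ = -3.433451

σ√T = 0.3712·√1.937 = 0.516622
d₁ = (ln(S/K) + (r+σ²/2)T) / (σ√T) = (ln(54.61/39.23) + (0.0797+0.3712²/2)·1.937) / 0.516622 = (0.330775 + 0.287828) / 0.516622 = 1.197400
d₂ = d₁ − σ√T = 1.197400 − 0.516622 = 0.680779
e^{−rT} = e^{−0.0797·1.937} = 0.856947
N(d₁) = 0.884425,  N(d₂) = 0.751994
Call price V = S·N(d₁) − K·e^{−rT}·N(d₂) = 48.298435 − 25.280572 = 23.017863
φ(d₁) = (1/√(2π))·e^{−d₁²/2} = 0.194792
Θ = −S·φ(d₁)·σ/(2√T) − r·K·e^{−rT}·N(d₂) = −1.418589 − 2.014862 = -3.433451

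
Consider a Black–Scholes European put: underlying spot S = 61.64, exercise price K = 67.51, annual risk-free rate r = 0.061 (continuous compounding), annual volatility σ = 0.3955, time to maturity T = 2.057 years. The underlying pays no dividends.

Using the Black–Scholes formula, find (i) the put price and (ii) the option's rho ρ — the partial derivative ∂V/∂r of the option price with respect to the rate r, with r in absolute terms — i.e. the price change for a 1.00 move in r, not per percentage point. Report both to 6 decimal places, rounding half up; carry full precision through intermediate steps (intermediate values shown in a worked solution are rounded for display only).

price = 12.509398
ρ = -72.043136

σ√T = 0.3955·√2.057 = 0.567236
d₁ = (ln(S/K) + (r+σ²/2)T) / (σ√T) = (ln(61.64/67.51) + (0.061+0.3955²/2)·2.057) / 0.567236 = (-0.090965 + 0.286355) / 0.567236 = 0.344461
d₂ = d₁ − σ√T = 0.344461 − 0.567236 = -0.222775
e^{−rT} = e^{−0.061·2.057} = 0.882076
N(−d₁) = 0.365250,  N(−d₂) = 0.588145
Put price V = K·e^{−rT}·N(−d₂) − S·N(−d₁) = 35.023401 − 22.514003 = 12.509398
ρ = −K·T·e^{−rT}·N(−d₂) = -72.043136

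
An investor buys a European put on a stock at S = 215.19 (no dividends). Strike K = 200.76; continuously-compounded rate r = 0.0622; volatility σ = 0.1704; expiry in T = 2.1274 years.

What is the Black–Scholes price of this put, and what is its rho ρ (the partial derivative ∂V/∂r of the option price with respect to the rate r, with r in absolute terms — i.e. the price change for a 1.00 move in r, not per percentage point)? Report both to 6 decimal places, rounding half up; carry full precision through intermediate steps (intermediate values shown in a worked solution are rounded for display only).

price = 5.667457
ρ = -92.009990

σ√T = 0.1704·√2.1274 = 0.248539
d₁ = (ln(S/K) + (r+σ²/2)T) / (σ√T) = (ln(215.19/200.76) + (0.0622+0.1704²/2)·2.1274) / 0.248539 = (0.069411 + 0.163210) / 0.248539 = 0.935955
d₂ = d₁ − σ√T = 0.935955 − 0.248539 = 0.687417
e^{−rT} = e^{−0.0622·2.1274} = 0.876057
N(−d₁) = 0.174648,  N(−d₂) = 0.245910
Put price V = K·e^{−rT}·N(−d₂) − S·N(−d₁) = 43.249972 − 37.582515 = 5.667457
ρ = −K·T·e^{−rT}·N(−d₂) = -92.009990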